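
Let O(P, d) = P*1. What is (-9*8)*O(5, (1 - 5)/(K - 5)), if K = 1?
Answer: -360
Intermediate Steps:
O(P, d) = P
(-9*8)*O(5, (1 - 5)/(K - 5)) = -9*8*5 = -72*5 = -360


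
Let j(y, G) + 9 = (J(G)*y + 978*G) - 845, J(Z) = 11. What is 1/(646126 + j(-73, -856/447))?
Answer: 149/95746825 ≈ 1.5562e-6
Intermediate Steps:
j(y, G) = -854 + 11*y + 978*G (j(y, G) = -9 + ((11*y + 978*G) - 845) = -9 + (-845 + 11*y + 978*G) = -854 + 11*y + 978*G)
1/(646126 + j(-73, -856/447)) = 1/(646126 + (-854 + 11*(-73) + 978*(-856/447))) = 1/(646126 + (-854 - 803 + 978*(-856*1/447))) = 1/(646126 + (-854 - 803 + 978*(-856/447))) = 1/(646126 + (-854 - 803 - 279056/149)) = 1/(646126 - 525949/149) = 1/(95746825/149) = 149/95746825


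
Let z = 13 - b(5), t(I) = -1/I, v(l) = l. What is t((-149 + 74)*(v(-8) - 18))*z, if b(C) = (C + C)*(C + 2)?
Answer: 19/650 ≈ 0.029231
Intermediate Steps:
b(C) = 2*C*(2 + C) (b(C) = (2*C)*(2 + C) = 2*C*(2 + C))
z = -57 (z = 13 - 2*5*(2 + 5) = 13 - 2*5*7 = 13 - 1*70 = 13 - 70 = -57)
t((-149 + 74)*(v(-8) - 18))*z = -1/((-149 + 74)*(-8 - 18))*(-57) = -1/((-75*(-26)))*(-57) = -1/1950*(-57) = 19/650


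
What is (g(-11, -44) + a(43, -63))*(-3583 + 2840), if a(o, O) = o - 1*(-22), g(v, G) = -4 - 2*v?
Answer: -61669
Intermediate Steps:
a(o, O) = 22 + o (a(o, O) = o + 22 = 22 + o)
(g(-11, -44) + a(43, -63))*(-3583 + 2840) = ((-4 - 2*(-11)) + (22 + 43))*(-3583 + 2840) = ((-4 + 22) + 65)*(-743) = (18 + 65)*(-743) = 83*(-743) = -61669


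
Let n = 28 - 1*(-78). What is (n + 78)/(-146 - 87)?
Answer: -184/233 ≈ -0.78970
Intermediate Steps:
n = 106 (n = 28 + 78 = 106)
(n + 78)/(-146 - 87) = (106 + 78)/(-146 - 87) = 184/(-233) = -1/233*184 = -184/233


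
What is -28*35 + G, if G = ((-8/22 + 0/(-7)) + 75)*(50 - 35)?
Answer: 1535/11 ≈ 139.55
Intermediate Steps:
G = 12315/11 (G = ((-8*1/22 + 0*(-1/7)) + 75)*15 = ((-4/11 + 0) + 75)*15 = (-4/11 + 75)*15 = (821/11)*15 = 12315/11 ≈ 1119.5)
-28*35 + G = -28*35 + 12315/11 = -980 + 12315/11 = 1535/11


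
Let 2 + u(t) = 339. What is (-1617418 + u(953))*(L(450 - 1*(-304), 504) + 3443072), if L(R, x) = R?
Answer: -5568945591906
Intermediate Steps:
u(t) = 337 (u(t) = -2 + 339 = 337)
(-1617418 + u(953))*(L(450 - 1*(-304), 504) + 3443072) = (-1617418 + 337)*((450 - 1*(-304)) + 3443072) = -1617081*((450 + 304) + 3443072) = -1617081*(754 + 3443072) = -1617081*3443826 = -5568945591906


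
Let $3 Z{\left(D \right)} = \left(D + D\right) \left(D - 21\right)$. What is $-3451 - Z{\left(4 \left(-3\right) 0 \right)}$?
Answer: $-3451$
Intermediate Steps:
$Z{\left(D \right)} = \frac{2 D \left(-21 + D\right)}{3}$ ($Z{\left(D \right)} = \frac{\left(D + D\right) \left(D - 21\right)}{3} = \frac{2 D \left(-21 + D\right)}{3}$)
$-3451 - Z{\left(4 \left(-3\right) 0 \right)} = -3451 - \frac{2 \cdot 4 \left(-3\right) 0 \left(-21 + 4 \left(-3\right) 0\right)}{3} = -3451 - \frac{2 \left(\left(-12\right) 0\right) \left(-21 - 0\right)}{3} = -3451 - \frac{2}{3} \cdot 0 \left(-21 + 0\right) = -3451 - \frac{2}{3} \cdot 0 \left(-21\right) = -3451 - 0 = -3451 + 0 = -3451$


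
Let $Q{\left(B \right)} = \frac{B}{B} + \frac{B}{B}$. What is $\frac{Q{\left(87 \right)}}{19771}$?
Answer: $\frac{2}{19771} \approx 0.00010116$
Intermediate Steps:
$Q{\left(B \right)} = 2$ ($Q{\left(B \right)} = 1 + 1 = 2$)
$\frac{Q{\left(87 \right)}}{19771} = \frac{2}{19771}$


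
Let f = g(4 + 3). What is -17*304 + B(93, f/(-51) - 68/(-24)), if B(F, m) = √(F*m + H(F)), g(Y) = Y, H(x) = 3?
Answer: -5168 + √293318/34 ≈ -5152.1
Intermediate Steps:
f = 7 (f = 4 + 3 = 7)
B(F, m) = √(3 + F*m) (B(F, m) = √(F*m + 3) = √(3 + F*m))
-17*304 + B(93, f/(-51) - 68/(-24)) = -17*304 + √(3 + 93*(7/(-51) - 68/(-24))) = -5168 + √(3 + 93*(7*(-1/51) - 68*(-1/24))) = -5168 + √(3 + 93*(-7/51 + 17/6)) = -5168 + √(3 + 93*(275/102)) = -5168 + √(3 + 8525/34) = -5168 + √(8627/34) = -5168 + √293318/34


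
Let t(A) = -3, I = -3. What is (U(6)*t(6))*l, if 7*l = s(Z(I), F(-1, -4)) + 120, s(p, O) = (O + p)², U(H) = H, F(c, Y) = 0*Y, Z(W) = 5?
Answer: -2610/7 ≈ -372.86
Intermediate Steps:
F(c, Y) = 0
l = 145/7 (l = ((0 + 5)² + 120)/7 = (5² + 120)/7 = (25 + 120)/7 = (⅐)*145 = 145/7 ≈ 20.714)
(U(6)*t(6))*l = (6*(-3))*(145/7) = -18*145/7 = -2610/7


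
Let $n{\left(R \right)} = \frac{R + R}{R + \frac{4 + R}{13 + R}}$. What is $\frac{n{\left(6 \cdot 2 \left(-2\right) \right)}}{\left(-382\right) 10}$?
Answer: $- \frac{33}{58255} \approx -0.00056648$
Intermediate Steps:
$n{\left(R \right)} = \frac{2 R}{R + \frac{4 + R}{13 + R}}$
$\frac{n{\left(6 \cdot 2 \left(-2\right) \right)}}{\left(-382\right) 10} = \frac{2 \cdot 6 \cdot 2 \left(-2\right) \frac{1}{4 + \left(6 \cdot 2 \left(-2\right)\right)^{2} + 14 \cdot 6 \cdot 2 \left(-2\right)} \left(13 + 6 \cdot 2 \left(-2\right)\right)}{\left(-382\right) 10} = \frac{2 \cdot 12 \left(-2\right) \frac{1}{4 + \left(12 \left(-2\right)\right)^{2} + 14 \cdot 12 \left(-2\right)} \left(13 + 12 \left(-2\right)\right)}{-3820} = 2 \left(-24\right) \frac{1}{4 + \left(-24\right)^{2} + 14 \left(-24\right)} \left(13 - 24\right) \left(- \frac{1}{3820}\right) = 2 \left(-24\right) \frac{1}{4 + 576 - 336} \left(-11\right) \left(- \frac{1}{3820}\right) = 2 \left(-24\right) \frac{1}{244} \left(-11\right) \left(- \frac{1}{3820}\right) = \frac{132}{61} \left(- \frac{1}{3820}\right) = - \frac{33}{58255}$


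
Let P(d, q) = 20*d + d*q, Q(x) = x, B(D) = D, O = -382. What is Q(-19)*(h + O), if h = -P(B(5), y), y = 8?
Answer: 9918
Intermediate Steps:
h = -140 (h = -5*(20 + 8) = -5*28 = -1*140 = -140)
Q(-19)*(h + O) = -19*(-140 - 382) = -19*(-522) = 9918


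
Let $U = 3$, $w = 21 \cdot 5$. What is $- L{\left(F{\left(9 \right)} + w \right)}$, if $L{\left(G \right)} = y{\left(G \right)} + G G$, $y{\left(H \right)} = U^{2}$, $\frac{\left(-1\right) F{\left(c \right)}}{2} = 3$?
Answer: $-9810$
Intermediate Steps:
$w = 105$
$F{\left(c \right)} = -6$ ($F{\left(c \right)} = \left(-2\right) 3 = -6$)
$y{\left(H \right)} = 9$ ($y{\left(H \right)} = 3^{2} = 9$)
$L{\left(G \right)} = 9 + G^{2}$ ($L{\left(G \right)} = 9 + G G = 9 + G^{2}$)
$- L{\left(F{\left(9 \right)} + w \right)} = - (9 + \left(-6 + 105\right)^{2}) = - (9 + 99^{2}) = - (9 + 9801) = \left(-1\right) 9810 = -9810$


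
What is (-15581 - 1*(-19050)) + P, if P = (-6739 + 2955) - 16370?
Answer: -16685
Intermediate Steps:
P = -20154 (P = -3784 - 16370 = -20154)
(-15581 - 1*(-19050)) + P = (-15581 - 1*(-19050)) - 20154 = (-15581 + 19050) - 20154 = 3469 - 20154 = -16685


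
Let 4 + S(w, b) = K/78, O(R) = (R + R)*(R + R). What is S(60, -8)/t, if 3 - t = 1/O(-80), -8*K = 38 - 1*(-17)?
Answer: -4081600/2995161 ≈ -1.3627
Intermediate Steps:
K = -55/8 (K = -(38 - 1*(-17))/8 = -(38 + 17)/8 = -⅛*55 = -55/8 ≈ -6.8750)
O(R) = 4*R² (O(R) = (2*R)*(2*R) = 4*R²)
S(w, b) = -2551/624 (S(w, b) = -4 - 55/8/78 = -4 - 55/8*1/78 = -4 - 55/624 = -2551/624)
t = 76799/25600 (t = 3 - 1/(4*(-80)²) = 3 - 1/(4*6400) = 3 - 1/25600 = 76799/25600 ≈ 3.0000)
S(60, -8)/t = -2551/(624*76799/25600) = -2551/624*25600/76799 = -4081600/2995161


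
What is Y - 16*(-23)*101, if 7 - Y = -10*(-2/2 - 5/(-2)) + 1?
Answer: 37189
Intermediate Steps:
Y = 21 (Y = 7 - (-10*(-2/2 - 5/(-2)) + 1) = 7 - (-10*(-2*1/2 - 5*(-1/2)) + 1) = 7 - (-10*(-1 + 5/2) + 1) = 7 - (-10*3/2 + 1) = 7 - (-15 + 1) = 7 - 1*(-14) = 7 + 14 = 21)
Y - 16*(-23)*101 = 21 - 16*(-23)*101 = 21 + 368*101 = 21 + 37168 = 37189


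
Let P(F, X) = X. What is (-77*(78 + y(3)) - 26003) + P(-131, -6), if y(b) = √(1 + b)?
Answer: -32169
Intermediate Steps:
(-77*(78 + y(3)) - 26003) + P(-131, -6) = (-77*(78 + √(1 + 3)) - 26003) - 6 = (-77*(78 + √4) - 26003) - 6 = (-77*(78 + 2) - 26003) - 6 = (-77*80 - 26003) - 6 = (-6160 - 26003) - 6 = -32163 - 6 = -32169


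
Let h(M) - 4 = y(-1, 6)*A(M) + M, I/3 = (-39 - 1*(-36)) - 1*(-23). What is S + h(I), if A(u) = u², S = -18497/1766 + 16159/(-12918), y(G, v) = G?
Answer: -20233728452/5703297 ≈ -3547.7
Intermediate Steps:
S = -66870260/5703297 (S = -18497*1/1766 + 16159*(-1/12918) = -18497/1766 - 16159/12918 = -66870260/5703297 ≈ -11.725)
I = 60 (I = 3*((-39 - 1*(-36)) - 1*(-23)) = 3*((-39 + 36) + 23) = 3*(-3 + 23) = 3*20 = 60)
h(M) = 4 + M - M² (h(M) = 4 + (-M² + M) = 4 + (M - M²) = 4 + M - M²)
S + h(I) = -66870260/5703297 + (4 + 60 - 1*60²) = -66870260/5703297 + (4 + 60 - 1*3600) = -66870260/5703297 + (4 + 60 - 3600) = -66870260/5703297 - 3536 = -20233728452/5703297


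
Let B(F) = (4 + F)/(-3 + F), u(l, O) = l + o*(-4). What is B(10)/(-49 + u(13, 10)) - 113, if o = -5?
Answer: -905/8 ≈ -113.13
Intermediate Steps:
u(l, O) = 20 + l (u(l, O) = l - 5*(-4) = l + 20 = 20 + l)
B(F) = (4 + F)/(-3 + F)
B(10)/(-49 + u(13, 10)) - 113 = ((4 + 10)/(-3 + 10))/(-49 + (20 + 13)) - 113 = (14/7)/(-49 + 33) - 113 = ((⅐)*14)/(-16) - 113 = 2*(-1/16) - 113 = -⅛ - 113 = -905/8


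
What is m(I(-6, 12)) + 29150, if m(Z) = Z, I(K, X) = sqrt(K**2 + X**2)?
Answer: 29150 + 6*sqrt(5) ≈ 29163.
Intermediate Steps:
m(I(-6, 12)) + 29150 = sqrt((-6)**2 + 12**2) + 29150 = sqrt(36 + 144) + 29150 = sqrt(180) + 29150 = 6*sqrt(5) + 29150 = 29150 + 6*sqrt(5)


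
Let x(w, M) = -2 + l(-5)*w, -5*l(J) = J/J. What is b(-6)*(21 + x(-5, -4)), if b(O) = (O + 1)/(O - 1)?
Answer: 100/7 ≈ 14.286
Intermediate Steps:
l(J) = -⅕ (l(J) = -J/(5*J) = -⅕*1 = -⅕)
b(O) = (1 + O)/(-1 + O)
x(w, M) = -2 - w/5
b(-6)*(21 + x(-5, -4)) = ((1 - 6)/(-1 - 6))*(21 + (-2 - ⅕*(-5))) = (-5/(-7))*(21 + (-2 + 1)) = (-⅐*(-5))*(21 - 1) = (5/7)*20 = 100/7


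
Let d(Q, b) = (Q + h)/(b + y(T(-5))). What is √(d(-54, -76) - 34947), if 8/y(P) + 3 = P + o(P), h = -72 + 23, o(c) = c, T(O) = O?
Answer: I*√8666662377/498 ≈ 186.94*I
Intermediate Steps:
h = -49
y(P) = 8/(-3 + 2*P) (y(P) = 8/(-3 + (P + P)) = 8/(-3 + 2*P))
d(Q, b) = (-49 + Q)/(-8/13 + b) (d(Q, b) = (Q - 49)/(b + 8/(-3 + 2*(-5))) = (-49 + Q)/(b + 8/(-3 - 10)) = (-49 + Q)/(b + 8/(-13)) = (-49 + Q)/(b + 8*(-1/13)) = (-49 + Q)/(b - 8/13) = (-49 + Q)/(-8/13 + b))
√(d(-54, -76) - 34947) = √(13*(-49 - 54)/(-8 + 13*(-76)) - 34947) = √(13*(-103)/(-8 - 988) - 34947) = √(13*(-103)/(-996) - 34947) = √(13*(-1/996)*(-103) - 34947) = √(1339/996 - 34947) = √(-34805873/996) = I*√8666662377/498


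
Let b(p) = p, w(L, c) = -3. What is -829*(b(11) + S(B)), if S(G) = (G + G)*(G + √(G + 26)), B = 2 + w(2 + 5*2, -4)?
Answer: -2487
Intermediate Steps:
B = -1 (B = 2 - 3 = -1)
S(G) = 2*G*(G + √(26 + G)) (S(G) = (2*G)*(G + √(26 + G)) = 2*G*(G + √(26 + G)))
-829*(b(11) + S(B)) = -829*(11 + 2*(-1)*(-1 + √(26 - 1))) = -829*(11 + 2*(-1)*(-1 + √25)) = -829*(11 + 2*(-1)*(-1 + 5)) = -829*(11 + 2*(-1)*4) = -829*(11 - 8) = -829*3 = -2487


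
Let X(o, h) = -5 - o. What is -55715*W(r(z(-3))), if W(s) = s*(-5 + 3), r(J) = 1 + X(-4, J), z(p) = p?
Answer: 0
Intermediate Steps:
r(J) = 0 (r(J) = 1 + (-5 - 1*(-4)) = 1 + (-5 + 4) = 1 - 1 = 0)
W(s) = -2*s (W(s) = s*(-2) = -2*s)
-55715*W(r(z(-3))) = -(-111430)*0 = -55715*0 = 0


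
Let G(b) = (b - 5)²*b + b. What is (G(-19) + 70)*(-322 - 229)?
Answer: 6002043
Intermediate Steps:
G(b) = b + b*(-5 + b)² (G(b) = (-5 + b)²*b + b = b*(-5 + b)² + b = b + b*(-5 + b)²)
(G(-19) + 70)*(-322 - 229) = (-19*(1 + (-5 - 19)²) + 70)*(-322 - 229) = (-19*(1 + (-24)²) + 70)*(-551) = (-19*(1 + 576) + 70)*(-551) = (-19*577 + 70)*(-551) = (-10963 + 70)*(-551) = -10893*(-551) = 6002043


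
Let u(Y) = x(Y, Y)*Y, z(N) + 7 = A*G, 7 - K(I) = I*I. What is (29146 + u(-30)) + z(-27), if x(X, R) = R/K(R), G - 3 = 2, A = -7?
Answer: 25988972/893 ≈ 29103.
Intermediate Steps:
G = 5 (G = 3 + 2 = 5)
K(I) = 7 - I² (K(I) = 7 - I*I = 7 - I²)
x(X, R) = R/(7 - R²)
z(N) = -42 (z(N) = -7 - 7*5 = -7 - 35 = -42)
u(Y) = -Y²/(-7 + Y²) (u(Y) = (-Y/(-7 + Y²))*Y = -Y²/(-7 + Y²))
(29146 + u(-30)) + z(-27) = (29146 - 1*(-30)²/(-7 + (-30)²)) - 42 = (29146 - 1*900/(-7 + 900)) - 42 = (29146 - 1*900/893) - 42 = (29146 - 1*900*1/893) - 42 = (29146 - 900/893) - 42 = 26026478/893 - 42 = 25988972/893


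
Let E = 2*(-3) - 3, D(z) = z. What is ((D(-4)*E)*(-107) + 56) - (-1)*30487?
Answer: 26691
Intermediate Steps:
E = -9 (E = -6 - 3 = -9)
((D(-4)*E)*(-107) + 56) - (-1)*30487 = (-4*(-9)*(-107) + 56) - (-1)*30487 = (36*(-107) + 56) - 1*(-30487) = (-3852 + 56) + 30487 = -3796 + 30487 = 26691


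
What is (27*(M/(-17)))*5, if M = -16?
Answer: 2160/17 ≈ 127.06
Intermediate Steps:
(27*(M/(-17)))*5 = (27*(-16/(-17)))*5 = (27*(-16*(-1/17)))*5 = (27*(16/17))*5 = (432/17)*5 = 2160/17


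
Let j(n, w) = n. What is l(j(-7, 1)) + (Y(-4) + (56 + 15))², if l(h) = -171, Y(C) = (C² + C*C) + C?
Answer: 9630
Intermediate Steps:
Y(C) = C + 2*C² (Y(C) = (C² + C²) + C = 2*C² + C = C + 2*C²)
l(j(-7, 1)) + (Y(-4) + (56 + 15))² = -171 + (-4*(1 + 2*(-4)) + (56 + 15))² = -171 + (-4*(1 - 8) + 71)² = -171 + (-4*(-7) + 71)² = -171 + (28 + 71)² = -171 + 99² = -171 + 9801 = 9630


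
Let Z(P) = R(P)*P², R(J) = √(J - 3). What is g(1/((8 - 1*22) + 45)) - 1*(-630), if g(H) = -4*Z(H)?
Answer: 630 - 8*I*√713/29791 ≈ 630.0 - 0.0071705*I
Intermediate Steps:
R(J) = √(-3 + J)
Z(P) = P²*√(-3 + P) (Z(P) = √(-3 + P)*P² = P²*√(-3 + P))
g(H) = -4*H²*√(-3 + H)
g(1/((8 - 1*22) + 45)) - 1*(-630) = -4*(1/((8 - 1*22) + 45))²*√(-3 + 1/((8 - 1*22) + 45)) - 1*(-630) = -4*(1/((8 - 22) + 45))²*√(-3 + 1/((8 - 22) + 45)) + 630 = -4*(1/(-14 + 45))²*√(-3 + 1/(-14 + 45)) + 630 = -4*(1/31)²*√(-3 + 1/31) + 630 = -4*1/961*√(-92/31) + 630 = -4*1/961*2*I*√713/31 + 630 = -8*I*√713/29791 + 630 = 630 - 8*I*√713/29791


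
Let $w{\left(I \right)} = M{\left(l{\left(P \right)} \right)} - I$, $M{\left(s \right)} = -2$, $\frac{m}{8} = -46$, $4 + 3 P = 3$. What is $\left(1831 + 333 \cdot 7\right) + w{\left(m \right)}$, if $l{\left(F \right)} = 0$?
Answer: $4528$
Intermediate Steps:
$P = - \frac{1}{3}$ ($P = - \frac{4}{3} + \frac{1}{3} \cdot 3 = - \frac{4}{3} + 1 = - \frac{1}{3} \approx -0.33333$)
$m = -368$ ($m = 8 \left(-46\right) = -368$)
$w{\left(I \right)} = -2 - I$
$\left(1831 + 333 \cdot 7\right) + w{\left(m \right)} = \left(1831 + 333 \cdot 7\right) - -366 = \left(1831 + 2331\right) + \left(-2 + 368\right) = 4162 + 366 = 4528$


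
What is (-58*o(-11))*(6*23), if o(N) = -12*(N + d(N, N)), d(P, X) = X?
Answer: -2113056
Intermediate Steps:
o(N) = -24*N (o(N) = -12*(N + N) = -24*N)
(-58*o(-11))*(6*23) = (-(-1392)*(-11))*(6*23) = -58*264*138 = -15312*138 = -2113056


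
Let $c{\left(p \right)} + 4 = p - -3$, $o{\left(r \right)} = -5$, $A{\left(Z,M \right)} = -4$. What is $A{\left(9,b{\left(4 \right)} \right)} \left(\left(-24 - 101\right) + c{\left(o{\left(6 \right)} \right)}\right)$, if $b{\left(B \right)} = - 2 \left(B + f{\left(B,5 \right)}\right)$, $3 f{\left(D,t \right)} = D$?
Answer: $524$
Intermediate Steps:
$f{\left(D,t \right)} = \frac{D}{3}$
$b{\left(B \right)} = - \frac{8 B}{3}$ ($b{\left(B \right)} = - 2 \left(B + \frac{B}{3}\right) = - 2 \frac{4 B}{3} = - \frac{8 B}{3}$)
$c{\left(p \right)} = -1 + p$ ($c{\left(p \right)} = -4 + \left(p - -3\right) = -4 + \left(p + 3\right) = -4 + \left(3 + p\right) = -1 + p$)
$A{\left(9,b{\left(4 \right)} \right)} \left(\left(-24 - 101\right) + c{\left(o{\left(6 \right)} \right)}\right) = - 4 \left(\left(-24 - 101\right) - 6\right) = - 4 \left(-125 - 6\right) = \left(-4\right) \left(-131\right) = 524$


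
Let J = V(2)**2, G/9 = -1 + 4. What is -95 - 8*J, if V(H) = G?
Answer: -5927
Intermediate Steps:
G = 27 (G = 9*(-1 + 4) = 9*3 = 27)
V(H) = 27
J = 729 (J = 27**2 = 729)
-95 - 8*J = -95 - 8*729 = -95 - 5832 = -5927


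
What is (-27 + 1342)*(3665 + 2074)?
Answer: 7546785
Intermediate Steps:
(-27 + 1342)*(3665 + 2074) = 1315*5739 = 7546785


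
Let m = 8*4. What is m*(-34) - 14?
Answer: -1102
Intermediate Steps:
m = 32
m*(-34) - 14 = 32*(-34) - 14 = -1088 - 14 = -1102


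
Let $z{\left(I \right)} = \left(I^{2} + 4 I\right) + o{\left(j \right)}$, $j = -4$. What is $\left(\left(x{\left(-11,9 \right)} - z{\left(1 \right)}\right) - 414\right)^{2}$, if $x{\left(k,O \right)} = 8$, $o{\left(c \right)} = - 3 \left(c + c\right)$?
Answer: $189225$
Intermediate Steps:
$o{\left(c \right)} = - 6 c$ ($o{\left(c \right)} = - 3 \cdot 2 c = - 6 c$)
$z{\left(I \right)} = 24 + I^{2} + 4 I$ ($z{\left(I \right)} = \left(I^{2} + 4 I\right) - -24 = \left(I^{2} + 4 I\right) + 24 = 24 + I^{2} + 4 I$)
$\left(\left(x{\left(-11,9 \right)} - z{\left(1 \right)}\right) - 414\right)^{2} = \left(\left(8 - \left(24 + 1^{2} + 4 \cdot 1\right)\right) - 414\right)^{2} = \left(\left(8 - \left(24 + 1 + 4\right)\right) - 414\right)^{2} = \left(\left(8 - 29\right) - 414\right)^{2} = \left(-21 - 414\right)^{2} = \left(-435\right)^{2} = 189225$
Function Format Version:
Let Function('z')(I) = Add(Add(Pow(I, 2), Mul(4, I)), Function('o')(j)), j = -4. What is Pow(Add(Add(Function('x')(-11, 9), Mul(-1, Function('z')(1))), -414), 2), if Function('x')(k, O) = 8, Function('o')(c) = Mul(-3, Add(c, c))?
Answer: 189225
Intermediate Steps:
Function('o')(c) = Mul(-6, c) (Function('o')(c) = Mul(-3, Mul(2, c)) = Mul(-6, c))
Function('z')(I) = Add(24, Pow(I, 2), Mul(4, I)) (Function('z')(I) = Add(Add(Pow(I, 2), Mul(4, I)), Mul(-6, -4)) = Add(Add(Pow(I, 2), Mul(4, I)), 24) = Add(24, Pow(I, 2), Mul(4, I)))
Pow(Add(Add(Function('x')(-11, 9), Mul(-1, Function('z')(1))), -414), 2) = Pow(Add(Add(8, Mul(-1, Add(24, Pow(1, 2), Mul(4, 1)))), -414), 2) = Pow(Add(Add(8, Mul(-1, Add(24, 1, 4))), -414), 2) = Pow(Add(Add(8, Mul(-1, 29)), -414), 2) = Pow(Add(Add(8, -29), -414), 2) = Pow(Add(-21, -414), 2) = Pow(-435, 2) = 189225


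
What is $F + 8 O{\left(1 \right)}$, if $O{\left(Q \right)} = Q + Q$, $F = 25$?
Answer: $41$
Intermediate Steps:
$O{\left(Q \right)} = 2 Q$
$F + 8 O{\left(1 \right)} = 25 + 8 \cdot 2 \cdot 1 = 25 + 8 \cdot 2 = 25 + 16 = 41$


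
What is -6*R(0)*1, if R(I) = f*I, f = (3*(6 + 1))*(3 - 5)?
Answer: 0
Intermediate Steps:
f = -42 (f = (3*7)*(-2) = 21*(-2) = -42)
R(I) = -42*I
-6*R(0)*1 = -(-252)*0*1 = -6*0*1 = 0*1 = 0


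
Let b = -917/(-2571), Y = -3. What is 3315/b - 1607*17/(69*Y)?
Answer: 1789284578/189819 ≈ 9426.3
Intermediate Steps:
b = 917/2571 (b = -917*(-1/2571) = 917/2571 ≈ 0.35667)
3315/b - 1607*17/(69*Y) = 3315/(917/2571) - 1607/((-207/17)) = 3315*(2571/917) - 1607/((-207/17)) = 8522865/917 - 1607/((-3*69/17)) = 8522865/917 - 1607/(-207/17) = 8522865/917 - 1607*(-17/207) = 8522865/917 + 27319/207 = 1789284578/189819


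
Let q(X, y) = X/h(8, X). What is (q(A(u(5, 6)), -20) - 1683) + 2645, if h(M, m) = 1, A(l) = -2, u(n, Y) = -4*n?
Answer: 960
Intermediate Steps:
q(X, y) = X (q(X, y) = X/1 = X*1 = X)
(q(A(u(5, 6)), -20) - 1683) + 2645 = (-2 - 1683) + 2645 = -1685 + 2645 = 960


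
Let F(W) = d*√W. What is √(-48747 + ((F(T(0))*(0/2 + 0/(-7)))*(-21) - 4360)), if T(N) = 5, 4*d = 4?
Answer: I*√53107 ≈ 230.45*I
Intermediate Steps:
d = 1 (d = (¼)*4 = 1)
F(W) = √W (F(W) = 1*√W = √W)
√(-48747 + ((F(T(0))*(0/2 + 0/(-7)))*(-21) - 4360)) = √(-48747 + ((√5*(0/2 + 0/(-7)))*(-21) - 4360)) = √(-48747 + ((√5*(0*(½) + 0*(-⅐)))*(-21) - 4360)) = √(-48747 + ((√5*(0 + 0))*(-21) - 4360)) = √(-48747 + ((√5*0)*(-21) - 4360)) = √(-48747 + (0*(-21) - 4360)) = √(-48747 + (0 - 4360)) = √(-48747 - 4360) = √(-53107) = I*√53107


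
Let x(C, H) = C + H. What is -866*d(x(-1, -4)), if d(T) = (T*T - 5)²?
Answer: -346400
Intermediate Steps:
d(T) = (-5 + T²)² (d(T) = (T² - 5)² = (-5 + T²)²)
-866*d(x(-1, -4)) = -866*(-5 + (-1 - 4)²)² = -866*(-5 + (-5)²)² = -866*(-5 + 25)² = -866*20² = -866*400 = -346400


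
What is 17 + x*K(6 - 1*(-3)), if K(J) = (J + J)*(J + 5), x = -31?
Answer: -7795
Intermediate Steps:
K(J) = 2*J*(5 + J) (K(J) = (2*J)*(5 + J) = 2*J*(5 + J))
17 + x*K(6 - 1*(-3)) = 17 - 62*(6 - 1*(-3))*(5 + (6 - 1*(-3))) = 17 - 62*(6 + 3)*(5 + (6 + 3)) = 17 - 62*9*(5 + 9) = 17 - 62*9*14 = 17 - 31*252 = 17 - 7812 = -7795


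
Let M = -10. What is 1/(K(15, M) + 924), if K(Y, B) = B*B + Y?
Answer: 1/1039 ≈ 0.00096246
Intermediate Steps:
K(Y, B) = Y + B**2 (K(Y, B) = B**2 + Y = Y + B**2)
1/(K(15, M) + 924) = 1/((15 + (-10)**2) + 924) = 1/((15 + 100) + 924) = 1/(115 + 924) = 1/1039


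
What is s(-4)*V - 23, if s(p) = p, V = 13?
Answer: -75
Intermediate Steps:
s(-4)*V - 23 = -4*13 - 23 = -52 - 23 = -75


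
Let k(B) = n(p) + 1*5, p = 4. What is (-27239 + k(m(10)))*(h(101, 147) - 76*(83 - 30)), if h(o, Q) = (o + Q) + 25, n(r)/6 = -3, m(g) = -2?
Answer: 102331260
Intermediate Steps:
n(r) = -18 (n(r) = 6*(-3) = -18)
k(B) = -13 (k(B) = -18 + 1*5 = -18 + 5 = -13)
h(o, Q) = 25 + Q + o (h(o, Q) = (Q + o) + 25 = 25 + Q + o)
(-27239 + k(m(10)))*(h(101, 147) - 76*(83 - 30)) = (-27239 - 13)*((25 + 147 + 101) - 76*(83 - 30)) = -27252*(273 - 76*53) = -27252*(273 - 4028) = -27252*(-3755) = 102331260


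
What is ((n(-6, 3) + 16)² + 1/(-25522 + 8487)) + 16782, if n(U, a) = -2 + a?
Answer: 290804484/17035 ≈ 17071.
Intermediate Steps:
((n(-6, 3) + 16)² + 1/(-25522 + 8487)) + 16782 = (((-2 + 3) + 16)² + 1/(-25522 + 8487)) + 16782 = ((1 + 16)² + 1/(-17035)) + 16782 = (17² - 1/17035) + 16782 = (289 - 1/17035) + 16782 = 4923114/17035 + 16782 = 290804484/17035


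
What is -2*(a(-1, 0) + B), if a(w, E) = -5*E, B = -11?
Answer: 22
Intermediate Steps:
-2*(a(-1, 0) + B) = -2*(-5*0 - 11) = -2*(0 - 11) = -2*(-11) = 22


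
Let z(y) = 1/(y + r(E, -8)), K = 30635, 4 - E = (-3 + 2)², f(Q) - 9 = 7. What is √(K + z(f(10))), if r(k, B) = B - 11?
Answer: 16*√1077/3 ≈ 175.03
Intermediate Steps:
f(Q) = 16 (f(Q) = 9 + 7 = 16)
E = 3 (E = 4 - (-3 + 2)² = 4 - 1*(-1)² = 4 - 1*1 = 4 - 1 = 3)
r(k, B) = -11 + B
z(y) = 1/(-19 + y) (z(y) = 1/(y + (-11 - 8)) = 1/(y - 19) = 1/(-19 + y))
√(K + z(f(10))) = √(30635 + 1/(-19 + 16)) = √(30635 + 1/(-3)) = √(30635 - ⅓) = √(91904/3) = 16*√1077/3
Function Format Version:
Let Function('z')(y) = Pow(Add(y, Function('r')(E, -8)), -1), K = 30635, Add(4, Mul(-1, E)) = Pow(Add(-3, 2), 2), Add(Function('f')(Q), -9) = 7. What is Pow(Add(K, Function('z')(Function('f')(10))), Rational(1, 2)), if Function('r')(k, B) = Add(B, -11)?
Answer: Mul(Rational(16, 3), Pow(1077, Rational(1, 2))) ≈ 175.03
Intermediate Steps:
Function('f')(Q) = 16 (Function('f')(Q) = Add(9, 7) = 16)
E = 3 (E = Add(4, Mul(-1, Pow(Add(-3, 2), 2))) = Add(4, Mul(-1, Pow(-1, 2))) = Add(4, Mul(-1, 1)) = Add(4, -1) = 3)
Function('r')(k, B) = Add(-11, B)
Function('z')(y) = Pow(Add(-19, y), -1) (Function('z')(y) = Pow(Add(y, Add(-11, -8)), -1) = Pow(Add(y, -19), -1) = Pow(Add(-19, y), -1))
Pow(Add(K, Function('z')(Function('f')(10))), Rational(1, 2)) = Pow(Add(30635, Pow(Add(-19, 16), -1)), Rational(1, 2)) = Pow(Add(30635, Pow(-3, -1)), Rational(1, 2)) = Pow(Add(30635, Rational(-1, 3)), Rational(1, 2)) = Pow(Rational(91904, 3), Rational(1, 2)) = Mul(Rational(16, 3), Pow(1077, Rational(1, 2)))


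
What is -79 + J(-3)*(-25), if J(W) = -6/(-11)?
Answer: -1019/11 ≈ -92.636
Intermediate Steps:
J(W) = 6/11 (J(W) = -6*(-1/11) = 6/11)
-79 + J(-3)*(-25) = -79 + (6/11)*(-25) = -79 - 150/11 = -1019/11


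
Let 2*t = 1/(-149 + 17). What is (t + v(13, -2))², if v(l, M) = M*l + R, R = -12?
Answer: 100661089/69696 ≈ 1444.3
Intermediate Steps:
v(l, M) = -12 + M*l (v(l, M) = M*l - 12 = -12 + M*l)
t = -1/264 (t = 1/(2*(-149 + 17)) = (½)/(-132) = (½)*(-1/132) = -1/264 ≈ -0.0037879)
(t + v(13, -2))² = (-1/264 + (-12 - 2*13))² = (-1/264 + (-12 - 26))² = (-1/264 - 38)² = (-10033/264)² = 100661089/69696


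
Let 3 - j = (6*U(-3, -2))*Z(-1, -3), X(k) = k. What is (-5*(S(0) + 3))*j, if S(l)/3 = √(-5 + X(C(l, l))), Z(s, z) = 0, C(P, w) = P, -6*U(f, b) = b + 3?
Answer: -45 - 45*I*√5 ≈ -45.0 - 100.62*I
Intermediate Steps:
U(f, b) = -½ - b/6 (U(f, b) = -(b + 3)/6 = -(3 + b)/6 = -½ - b/6)
j = 3 (j = 3 - 6*(-½ - ⅙*(-2))*0 = 3 - 6*(-½ + ⅓)*0 = 3 - 6*(-⅙)*0 = 3 - (-1)*0 = 3 - 1*0 = 3 + 0 = 3)
S(l) = 3*√(-5 + l)
(-5*(S(0) + 3))*j = -5*(3*√(-5 + 0) + 3)*3 = -5*(3*√(-5) + 3)*3 = -5*(3*(I*√5) + 3)*3 = -5*(3*I*√5 + 3)*3 = -5*(3 + 3*I*√5)*3 = (-15 - 15*I*√5)*3 = -45 - 45*I*√5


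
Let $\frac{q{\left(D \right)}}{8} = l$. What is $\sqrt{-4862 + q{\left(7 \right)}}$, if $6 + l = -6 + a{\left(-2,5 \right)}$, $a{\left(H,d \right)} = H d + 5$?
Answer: $7 i \sqrt{102} \approx 70.697 i$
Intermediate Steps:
$a{\left(H,d \right)} = 5 + H d$
$l = -17$ ($l = -6 + \left(-6 + \left(5 - 10\right)\right) = -6 - 11 = -17$)
$q{\left(D \right)} = -136$ ($q{\left(D \right)} = 8 \left(-17\right) = -136$)
$\sqrt{-4862 + q{\left(7 \right)}} = \sqrt{-4862 - 136} = \sqrt{-4998} = 7 i \sqrt{102}$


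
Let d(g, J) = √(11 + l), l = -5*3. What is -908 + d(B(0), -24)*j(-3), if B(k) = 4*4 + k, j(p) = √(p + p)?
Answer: -908 - 2*√6 ≈ -912.90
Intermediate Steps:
j(p) = √2*√p (j(p) = √(2*p) = √2*√p)
B(k) = 16 + k
l = -15
d(g, J) = 2*I (d(g, J) = √(11 - 15) = √(-4) = 2*I)
-908 + d(B(0), -24)*j(-3) = -908 + (2*I)*(√2*√(-3)) = -908 + (2*I)*(√2*(I*√3)) = -908 + (2*I)*(I*√6) = -908 - 2*√6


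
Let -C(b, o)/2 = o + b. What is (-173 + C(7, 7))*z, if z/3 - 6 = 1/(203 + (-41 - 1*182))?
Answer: -71757/20 ≈ -3587.9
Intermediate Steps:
C(b, o) = -2*b - 2*o (C(b, o) = -2*(o + b) = -2*(b + o) = -2*b - 2*o)
z = 357/20 (z = 18 + 3/(203 + (-41 - 1*182)) = 18 + 3/(203 + (-41 - 182)) = 18 + 3/(203 - 223) = 18 + 3/(-20) = 18 + 3*(-1/20) = 18 - 3/20 = 357/20 ≈ 17.850)
(-173 + C(7, 7))*z = (-173 + (-2*7 - 2*7))*(357/20) = (-173 + (-14 - 14))*(357/20) = (-173 - 28)*(357/20) = -201*357/20 = -71757/20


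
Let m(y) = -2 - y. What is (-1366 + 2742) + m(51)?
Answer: 1323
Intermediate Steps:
(-1366 + 2742) + m(51) = (-1366 + 2742) + (-2 - 1*51) = 1376 + (-2 - 51) = 1376 - 53 = 1323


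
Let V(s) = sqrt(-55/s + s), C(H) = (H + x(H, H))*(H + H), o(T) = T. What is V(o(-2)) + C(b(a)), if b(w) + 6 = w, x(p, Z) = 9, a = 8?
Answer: 44 + sqrt(102)/2 ≈ 49.050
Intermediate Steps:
b(w) = -6 + w
C(H) = 2*H*(9 + H) (C(H) = (H + 9)*(H + H) = (9 + H)*(2*H) = 2*H*(9 + H))
V(s) = sqrt(s - 55/s)
V(o(-2)) + C(b(a)) = sqrt(-2 - 55/(-2)) + 2*(-6 + 8)*(9 + (-6 + 8)) = sqrt(-2 - 55*(-1/2)) + 2*2*(9 + 2) = sqrt(-2 + 55/2) + 2*2*11 = sqrt(51/2) + 44 = sqrt(102)/2 + 44 = 44 + sqrt(102)/2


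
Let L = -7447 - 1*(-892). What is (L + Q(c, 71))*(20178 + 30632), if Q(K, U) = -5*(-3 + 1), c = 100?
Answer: -332551450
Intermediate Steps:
L = -6555 (L = -7447 + 892 = -6555)
Q(K, U) = 10 (Q(K, U) = -5*(-2) = 10)
(L + Q(c, 71))*(20178 + 30632) = (-6555 + 10)*(20178 + 30632) = -6545*50810 = -332551450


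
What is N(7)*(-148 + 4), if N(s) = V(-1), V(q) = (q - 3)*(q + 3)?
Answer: 1152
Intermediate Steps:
V(q) = (-3 + q)*(3 + q)
N(s) = -8 (N(s) = -9 + (-1)**2 = -9 + 1 = -8)
N(7)*(-148 + 4) = -8*(-148 + 4) = -8*(-144) = 1152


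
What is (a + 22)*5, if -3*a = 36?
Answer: 50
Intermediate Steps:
a = -12 (a = -1/3*36 = -12)
(a + 22)*5 = (-12 + 22)*5 = 10*5 = 50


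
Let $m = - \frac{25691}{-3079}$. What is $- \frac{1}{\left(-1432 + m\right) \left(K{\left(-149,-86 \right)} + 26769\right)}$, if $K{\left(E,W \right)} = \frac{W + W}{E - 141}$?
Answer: $\frac{15395}{586714124423} \approx 2.6239 \cdot 10^{-8}$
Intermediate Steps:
$m = \frac{25691}{3079}$ ($m = \left(-25691\right) \left(- \frac{1}{3079}\right) = \frac{25691}{3079} \approx 8.3439$)
$K{\left(E,W \right)} = \frac{2 W}{-141 + E}$
$- \frac{1}{\left(-1432 + m\right) \left(K{\left(-149,-86 \right)} + 26769\right)} = - \frac{1}{\left(-1432 + \frac{25691}{3079}\right) \left(2 \left(-86\right) \frac{1}{-141 - 149} + 26769\right)} = - \frac{1}{\left(- \frac{4383437}{3079}\right) \left(2 \left(-86\right) \frac{1}{-290} + 26769\right)} = - \frac{1}{\left(- \frac{4383437}{3079}\right) \left(2 \left(-86\right) \left(- \frac{1}{290}\right) + 26769\right)} = - \frac{1}{\left(- \frac{4383437}{3079}\right) \left(\frac{86}{145} + 26769\right)} = - \frac{1}{\left(- \frac{4383437}{3079}\right) \frac{3881591}{145}} = - \frac{1}{- \frac{586714124423}{15395}} = \left(-1\right) \left(- \frac{15395}{586714124423}\right) = \frac{15395}{586714124423}$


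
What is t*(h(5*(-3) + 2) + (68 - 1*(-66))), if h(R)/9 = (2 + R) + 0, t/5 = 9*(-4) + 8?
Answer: -4900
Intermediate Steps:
t = -140 (t = 5*(9*(-4) + 8) = 5*(-36 + 8) = 5*(-28) = -140)
h(R) = 18 + 9*R (h(R) = 9*((2 + R) + 0) = 9*(2 + R) = 18 + 9*R)
t*(h(5*(-3) + 2) + (68 - 1*(-66))) = -140*((18 + 9*(5*(-3) + 2)) + (68 - 1*(-66))) = -140*((18 + 9*(-15 + 2)) + (68 + 66)) = -140*((18 + 9*(-13)) + 134) = -140*((18 - 117) + 134) = -140*(-99 + 134) = -140*35 = -4900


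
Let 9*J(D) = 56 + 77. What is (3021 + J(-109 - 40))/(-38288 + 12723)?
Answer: -27322/230085 ≈ -0.11875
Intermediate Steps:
J(D) = 133/9 (J(D) = (56 + 77)/9 = (⅑)*133 = 133/9)
(3021 + J(-109 - 40))/(-38288 + 12723) = (3021 + 133/9)/(-38288 + 12723) = (27322/9)/(-25565) = (27322/9)*(-1/25565) = -27322/230085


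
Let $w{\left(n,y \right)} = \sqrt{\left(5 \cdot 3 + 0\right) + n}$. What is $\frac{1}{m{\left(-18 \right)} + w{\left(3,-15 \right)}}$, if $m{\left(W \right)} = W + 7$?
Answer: $- \frac{11}{103} - \frac{3 \sqrt{2}}{103} \approx -0.14799$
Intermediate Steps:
$w{\left(n,y \right)} = \sqrt{15 + n}$ ($w{\left(n,y \right)} = \sqrt{\left(15 + 0\right) + n} = \sqrt{15 + n}$)
$m{\left(W \right)} = 7 + W$
$\frac{1}{m{\left(-18 \right)} + w{\left(3,-15 \right)}} = \frac{1}{\left(7 - 18\right) + \sqrt{15 + 3}} = \frac{1}{-11 + \sqrt{18}} = \frac{1}{-11 + 3 \sqrt{2}}$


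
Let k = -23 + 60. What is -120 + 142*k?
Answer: 5134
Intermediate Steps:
k = 37
-120 + 142*k = -120 + 142*37 = -120 + 5254 = 5134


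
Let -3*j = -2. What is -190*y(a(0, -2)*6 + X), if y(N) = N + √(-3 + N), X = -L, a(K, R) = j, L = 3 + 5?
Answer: 760 - 190*I*√7 ≈ 760.0 - 502.69*I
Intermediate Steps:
j = ⅔ (j = -⅓*(-2) = ⅔ ≈ 0.66667)
L = 8
a(K, R) = ⅔
X = -8 (X = -1*8 = -8)
-190*y(a(0, -2)*6 + X) = -190*(((⅔)*6 - 8) + √(-3 + ((⅔)*6 - 8))) = -190*((4 - 8) + √(-3 + (4 - 8))) = -190*(-4 + √(-3 - 4)) = -190*(-4 + √(-7)) = -190*(-4 + I*√7) = 760 - 190*I*√7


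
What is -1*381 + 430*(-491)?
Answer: -211511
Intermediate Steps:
-1*381 + 430*(-491) = -381 - 211130 = -211511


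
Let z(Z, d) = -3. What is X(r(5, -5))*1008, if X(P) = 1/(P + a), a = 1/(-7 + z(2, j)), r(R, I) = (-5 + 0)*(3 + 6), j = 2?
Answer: -10080/451 ≈ -22.350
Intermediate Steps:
r(R, I) = -45 (r(R, I) = -5*9 = -45)
a = -⅒ (a = 1/(-7 - 3) = 1/(-10) = -⅒ ≈ -0.10000)
X(P) = 1/(-⅒ + P) (X(P) = 1/(P - ⅒) = 1/(-⅒ + P))
X(r(5, -5))*1008 = (10/(-1 + 10*(-45)))*1008 = (10/(-1 - 450))*1008 = (10/(-451))*1008 = (10*(-1/451))*1008 = -10/451*1008 = -10080/451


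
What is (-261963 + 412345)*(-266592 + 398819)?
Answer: 19884560714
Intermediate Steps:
(-261963 + 412345)*(-266592 + 398819) = 150382*132227 = 19884560714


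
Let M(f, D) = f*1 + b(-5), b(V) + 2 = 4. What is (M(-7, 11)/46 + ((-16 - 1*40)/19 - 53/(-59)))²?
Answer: 12380345289/2659052356 ≈ 4.6559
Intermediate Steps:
b(V) = 2 (b(V) = -2 + 4 = 2)
M(f, D) = 2 + f (M(f, D) = f*1 + 2 = f + 2 = 2 + f)
(M(-7, 11)/46 + ((-16 - 1*40)/19 - 53/(-59)))² = ((2 - 7)/46 + ((-16 - 1*40)/19 - 53/(-59)))² = (-5*1/46 + ((-16 - 40)*(1/19) - 53*(-1/59)))² = (-5/46 + (-56*1/19 + 53/59))² = (-5/46 + (-56/19 + 53/59))² = (-5/46 - 2297/1121)² = (-111267/51566)² = 12380345289/2659052356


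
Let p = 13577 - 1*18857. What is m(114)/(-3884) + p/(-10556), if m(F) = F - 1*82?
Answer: 1260608/2562469 ≈ 0.49195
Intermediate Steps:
m(F) = -82 + F (m(F) = F - 82 = -82 + F)
p = -5280 (p = 13577 - 18857 = -5280)
m(114)/(-3884) + p/(-10556) = (-82 + 114)/(-3884) - 5280/(-10556) = 32*(-1/3884) - 5280*(-1/10556) = -8/971 + 1320/2639 = 1260608/2562469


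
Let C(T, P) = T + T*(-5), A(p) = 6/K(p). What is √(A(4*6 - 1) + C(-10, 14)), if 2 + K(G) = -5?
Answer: √1918/7 ≈ 6.2564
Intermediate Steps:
K(G) = -7 (K(G) = -2 - 5 = -7)
A(p) = -6/7 (A(p) = 6/(-7) = 6*(-⅐) = -6/7)
C(T, P) = -4*T (C(T, P) = T - 5*T = -4*T)
√(A(4*6 - 1) + C(-10, 14)) = √(-6/7 - 4*(-10)) = √(-6/7 + 40) = √(274/7) = √1918/7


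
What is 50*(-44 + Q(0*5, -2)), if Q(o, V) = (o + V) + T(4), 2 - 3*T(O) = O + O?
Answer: -2400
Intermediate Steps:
T(O) = ⅔ - 2*O/3 (T(O) = ⅔ - (O + O)/3 = ⅔ - 2*O/3)
Q(o, V) = -2 + V + o (Q(o, V) = (o + V) + (⅔ - ⅔*4) = (V + o) + (⅔ - 8/3) = (V + o) - 2 = -2 + V + o)
50*(-44 + Q(0*5, -2)) = 50*(-44 + (-2 - 2 + 0*5)) = 50*(-44 + (-2 - 2 + 0)) = 50*(-44 - 4) = 50*(-48) = -2400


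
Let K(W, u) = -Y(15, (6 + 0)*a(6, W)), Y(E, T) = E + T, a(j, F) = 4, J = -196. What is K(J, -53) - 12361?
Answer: -12400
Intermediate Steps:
K(W, u) = -39 (K(W, u) = -(15 + (6 + 0)*4) = -(15 + 6*4) = -(15 + 24) = -1*39 = -39)
K(J, -53) - 12361 = -39 - 12361 = -12400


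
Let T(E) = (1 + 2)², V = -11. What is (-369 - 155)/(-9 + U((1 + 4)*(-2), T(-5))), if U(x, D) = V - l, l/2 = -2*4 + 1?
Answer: 262/3 ≈ 87.333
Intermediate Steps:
l = -14 (l = 2*(-2*4 + 1) = 2*(-8 + 1) = 2*(-7) = -14)
T(E) = 9 (T(E) = 3² = 9)
U(x, D) = 3 (U(x, D) = -11 - 1*(-14) = -11 + 14 = 3)
(-369 - 155)/(-9 + U((1 + 4)*(-2), T(-5))) = (-369 - 155)/(-9 + 3) = -524/(-6) = -524*(-⅙) = 262/3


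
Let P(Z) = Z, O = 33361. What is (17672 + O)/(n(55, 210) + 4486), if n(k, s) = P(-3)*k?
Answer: 51033/4321 ≈ 11.810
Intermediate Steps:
n(k, s) = -3*k
(17672 + O)/(n(55, 210) + 4486) = (17672 + 33361)/(-3*55 + 4486) = 51033/(-165 + 4486) = 51033/4321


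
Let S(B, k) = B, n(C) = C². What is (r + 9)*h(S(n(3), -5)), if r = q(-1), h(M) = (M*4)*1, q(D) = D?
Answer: 288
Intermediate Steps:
h(M) = 4*M (h(M) = (4*M)*1 = 4*M)
r = -1
(r + 9)*h(S(n(3), -5)) = (-1 + 9)*(4*3²) = 8*(4*9) = 8*36 = 288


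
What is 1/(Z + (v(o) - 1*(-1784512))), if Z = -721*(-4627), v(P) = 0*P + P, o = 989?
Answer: 1/5121568 ≈ 1.9525e-7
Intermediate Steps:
v(P) = P (v(P) = 0 + P = P)
Z = 3336067
1/(Z + (v(o) - 1*(-1784512))) = 1/(3336067 + (989 - 1*(-1784512))) = 1/(3336067 + (989 + 1784512)) = 1/(3336067 + 1785501) = 1/5121568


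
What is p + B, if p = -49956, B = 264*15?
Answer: -45996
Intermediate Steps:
B = 3960
p + B = -49956 + 3960 = -45996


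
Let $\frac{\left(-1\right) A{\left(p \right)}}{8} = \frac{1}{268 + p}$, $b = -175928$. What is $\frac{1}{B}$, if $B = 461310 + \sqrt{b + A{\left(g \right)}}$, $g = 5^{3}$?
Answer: $\frac{90647415}{41816593583506} - \frac{4 i \sqrt{106140261}}{20908296791753} \approx 2.1677 \cdot 10^{-6} - 1.971 \cdot 10^{-9} i$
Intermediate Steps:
$g = 125$
$A{\left(p \right)} = - \frac{8}{268 + p}$
$B = 461310 + \frac{16 i \sqrt{106140261}}{393}$ ($B = 461310 + \sqrt{-175928 - \frac{8}{268 + 125}} = 461310 + \sqrt{-175928 - \frac{8}{393}} = 461310 + \sqrt{- \frac{69139712}{393}} = 461310 + \frac{16 i \sqrt{106140261}}{393} \approx 4.6131 \cdot 10^{5} + 419.44 i$)
$\frac{1}{B} = \frac{1}{461310 + \frac{16 i \sqrt{106140261}}{393}}$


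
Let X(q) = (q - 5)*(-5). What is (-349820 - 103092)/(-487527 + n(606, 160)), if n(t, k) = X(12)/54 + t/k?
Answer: 978289920/1053051539 ≈ 0.92900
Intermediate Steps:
X(q) = 25 - 5*q (X(q) = (-5 + q)*(-5) = 25 - 5*q)
n(t, k) = -35/54 + t/k (n(t, k) = (25 - 5*12)/54 + t/k = (25 - 60)*(1/54) + t/k = -35*1/54 + t/k = -35/54 + t/k)
(-349820 - 103092)/(-487527 + n(606, 160)) = (-349820 - 103092)/(-487527 + (-35/54 + 606/160)) = -452912/(-487527 + (-35/54 + 606*(1/160))) = -452912/(-487527 + (-35/54 + 303/80)) = -452912/(-487527 + 6781/2160) = -452912/(-1053051539/2160) = -452912*(-2160/1053051539) = 978289920/1053051539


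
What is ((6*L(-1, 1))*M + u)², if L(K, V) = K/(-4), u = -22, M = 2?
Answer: 361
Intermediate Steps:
L(K, V) = -K/4 (L(K, V) = K*(-¼) = -K/4)
((6*L(-1, 1))*M + u)² = ((6*(-¼*(-1)))*2 - 22)² = ((6*(¼))*2 - 22)² = ((3/2)*2 - 22)² = (3 - 22)² = (-19)² = 361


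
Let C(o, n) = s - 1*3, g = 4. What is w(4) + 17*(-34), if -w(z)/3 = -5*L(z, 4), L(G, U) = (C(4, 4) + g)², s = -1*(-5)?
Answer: -38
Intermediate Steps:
s = 5
C(o, n) = 2 (C(o, n) = 5 - 1*3 = 5 - 3 = 2)
L(G, U) = 36 (L(G, U) = (2 + 4)² = 6² = 36)
w(z) = 540 (w(z) = -(-15)*36 = -3*(-180) = 540)
w(4) + 17*(-34) = 540 + 17*(-34) = 540 - 578 = -38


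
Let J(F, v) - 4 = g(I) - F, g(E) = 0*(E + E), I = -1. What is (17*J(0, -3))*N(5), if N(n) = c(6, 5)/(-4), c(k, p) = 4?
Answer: -68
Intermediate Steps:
g(E) = 0 (g(E) = 0*(2*E) = 0)
J(F, v) = 4 - F (J(F, v) = 4 + (0 - F) = 4 - F)
N(n) = -1 (N(n) = 4/(-4) = 4*(-1/4) = -1)
(17*J(0, -3))*N(5) = (17*(4 - 1*0))*(-1) = (17*(4 + 0))*(-1) = (17*4)*(-1) = 68*(-1) = -68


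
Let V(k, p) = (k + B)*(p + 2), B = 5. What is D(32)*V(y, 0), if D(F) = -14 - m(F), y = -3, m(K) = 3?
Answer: -68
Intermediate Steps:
D(F) = -17 (D(F) = -14 - 1*3 = -14 - 3 = -17)
V(k, p) = (2 + p)*(5 + k) (V(k, p) = (k + 5)*(p + 2) = (5 + k)*(2 + p) = (2 + p)*(5 + k))
D(32)*V(y, 0) = -17*(10 + 2*(-3) + 5*0 - 3*0) = -17*(10 - 6 + 0 + 0) = -17*4 = -68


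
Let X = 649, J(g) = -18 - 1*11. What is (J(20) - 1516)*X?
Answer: -1002705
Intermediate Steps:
J(g) = -29 (J(g) = -18 - 11 = -29)
(J(20) - 1516)*X = (-29 - 1516)*649 = -1545*649 = -1002705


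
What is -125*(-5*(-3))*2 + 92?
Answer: -3658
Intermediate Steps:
-125*(-5*(-3))*2 + 92 = -1875*2 + 92 = -125*30 + 92 = -3750 + 92 = -3658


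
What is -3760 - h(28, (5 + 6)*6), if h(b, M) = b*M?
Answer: -5608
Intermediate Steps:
h(b, M) = M*b
-3760 - h(28, (5 + 6)*6) = -3760 - (5 + 6)*6*28 = -3760 - 11*6*28 = -3760 - 66*28 = -3760 - 1*1848 = -3760 - 1848 = -5608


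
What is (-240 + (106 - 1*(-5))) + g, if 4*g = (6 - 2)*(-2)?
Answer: -131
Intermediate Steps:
g = -2 (g = ((6 - 2)*(-2))/4 = (4*(-2))/4 = (1/4)*(-8) = -2)
(-240 + (106 - 1*(-5))) + g = (-240 + (106 - 1*(-5))) - 2 = (-240 + (106 + 5)) - 2 = (-240 + 111) - 2 = -129 - 2 = -131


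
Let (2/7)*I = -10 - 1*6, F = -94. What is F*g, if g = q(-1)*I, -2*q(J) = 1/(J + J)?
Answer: 1316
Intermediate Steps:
q(J) = -1/(4*J) (q(J) = -1/(2*(J + J)) = -1/(2*J)/2 = -1/(4*J))
I = -56 (I = 7*(-10 - 1*6)/2 = 7*(-10 - 6)/2 = (7/2)*(-16) = -56)
g = -14 (g = -¼/(-1)*(-56) = -¼*(-1)*(-56) = (¼)*(-56) = -14)
F*g = -94*(-14) = 1316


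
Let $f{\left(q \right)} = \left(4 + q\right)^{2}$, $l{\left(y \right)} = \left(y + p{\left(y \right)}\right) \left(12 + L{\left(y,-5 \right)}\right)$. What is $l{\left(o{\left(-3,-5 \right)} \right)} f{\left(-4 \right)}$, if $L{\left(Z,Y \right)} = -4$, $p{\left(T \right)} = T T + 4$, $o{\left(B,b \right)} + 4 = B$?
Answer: $0$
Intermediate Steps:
$o{\left(B,b \right)} = -4 + B$
$p{\left(T \right)} = 4 + T^{2}$ ($p{\left(T \right)} = T^{2} + 4 = 4 + T^{2}$)
$l{\left(y \right)} = 32 + 8 y + 8 y^{2}$ ($l{\left(y \right)} = \left(y + \left(4 + y^{2}\right)\right) \left(12 - 4\right) = \left(4 + y + y^{2}\right) 8 = 32 + 8 y + 8 y^{2}$)
$l{\left(o{\left(-3,-5 \right)} \right)} f{\left(-4 \right)} = \left(32 + 8 \left(-4 - 3\right) + 8 \left(-4 - 3\right)^{2}\right) \left(4 - 4\right)^{2} = \left(32 + 8 \left(-7\right) + 8 \left(-7\right)^{2}\right) 0^{2} = \left(32 - 56 + 8 \cdot 49\right) 0 = \left(32 - 56 + 392\right) 0 = 368 \cdot 0 = 0$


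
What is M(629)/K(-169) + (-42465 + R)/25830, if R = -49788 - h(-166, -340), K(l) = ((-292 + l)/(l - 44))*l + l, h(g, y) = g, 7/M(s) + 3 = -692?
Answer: -364499922688/102241171305 ≈ -3.5651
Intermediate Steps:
M(s) = -7/695 (M(s) = 7/(-3 - 692) = 7/(-695) = 7*(-1/695) = -7/695)
K(l) = l + l*(-292 + l)/(-44 + l) (K(l) = ((-292 + l)/(-44 + l))*l + l = l*(-292 + l)/(-44 + l) + l = l + l*(-292 + l)/(-44 + l))
R = -49622 (R = -49788 - 1*(-166) = -49788 + 166 = -49622)
M(629)/K(-169) + (-42465 + R)/25830 = -7*(-(-44 - 169)/(338*(-168 - 169)))/695 + (-42465 - 49622)/25830 = -7/(695*(2*(-169)*(-337)/(-213))) - 92087*1/25830 = -7/(695*(2*(-169)*(-1/213)*(-337))) - 92087/25830 = -7/(695*(-113906/213)) - 92087/25830 = -7/695*(-213/113906) - 92087/25830 = 1491/79164670 - 92087/25830 = -364499922688/102241171305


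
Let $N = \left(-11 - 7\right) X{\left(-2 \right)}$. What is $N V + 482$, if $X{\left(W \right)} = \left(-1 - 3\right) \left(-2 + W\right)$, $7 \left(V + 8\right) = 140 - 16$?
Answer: $- \frac{16210}{7} \approx -2315.7$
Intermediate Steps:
$V = \frac{68}{7}$ ($V = -8 + \frac{140 - 16}{7} = -8 + \frac{1}{7} \cdot 124 = -8 + \frac{124}{7} = \frac{68}{7} \approx 9.7143$)
$X{\left(W \right)} = 8 - 4 W$ ($X{\left(W \right)} = - 4 \left(-2 + W\right) = 8 - 4 W$)
$N = -288$ ($N = \left(-11 - 7\right) \left(8 - -8\right) = - 18 \left(8 + 8\right) = \left(-18\right) 16 = -288$)
$N V + 482 = \left(-288\right) \frac{68}{7} + 482 = - \frac{19584}{7} + 482 = - \frac{16210}{7}$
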